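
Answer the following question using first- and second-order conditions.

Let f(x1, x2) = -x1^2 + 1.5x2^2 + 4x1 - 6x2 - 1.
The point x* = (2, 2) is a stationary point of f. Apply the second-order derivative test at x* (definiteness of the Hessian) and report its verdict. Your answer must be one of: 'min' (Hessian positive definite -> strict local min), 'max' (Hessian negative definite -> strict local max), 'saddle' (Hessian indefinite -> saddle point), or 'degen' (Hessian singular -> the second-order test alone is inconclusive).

Compute the Hessian H = grad^2 f:
  H = [[-2, 0], [0, 3]]
Verify stationarity: grad f(x*) = H x* + g = (0, 0).
Eigenvalues of H: -2, 3.
Eigenvalues have mixed signs, so H is indefinite -> x* is a saddle point.

saddle


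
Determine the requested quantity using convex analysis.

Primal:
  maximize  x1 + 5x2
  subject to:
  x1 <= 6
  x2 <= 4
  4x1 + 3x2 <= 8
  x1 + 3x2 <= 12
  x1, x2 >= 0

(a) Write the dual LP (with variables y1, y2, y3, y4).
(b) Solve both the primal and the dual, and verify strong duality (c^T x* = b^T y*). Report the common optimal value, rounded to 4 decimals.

The standard primal-dual pair for 'max c^T x s.t. A x <= b, x >= 0' is:
  Dual:  min b^T y  s.t.  A^T y >= c,  y >= 0.

So the dual LP is:
  minimize  6y1 + 4y2 + 8y3 + 12y4
  subject to:
    y1 + 4y3 + y4 >= 1
    y2 + 3y3 + 3y4 >= 5
    y1, y2, y3, y4 >= 0

Solving the primal: x* = (0, 2.6667).
  primal value c^T x* = 13.3333.
Solving the dual: y* = (0, 0, 1.6667, 0).
  dual value b^T y* = 13.3333.
Strong duality: c^T x* = b^T y*. Confirmed.

13.3333


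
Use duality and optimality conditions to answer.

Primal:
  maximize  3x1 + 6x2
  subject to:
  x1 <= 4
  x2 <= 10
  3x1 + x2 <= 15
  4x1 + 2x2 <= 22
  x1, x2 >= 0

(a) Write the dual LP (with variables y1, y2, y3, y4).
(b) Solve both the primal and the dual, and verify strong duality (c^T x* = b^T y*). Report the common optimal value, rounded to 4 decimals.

The standard primal-dual pair for 'max c^T x s.t. A x <= b, x >= 0' is:
  Dual:  min b^T y  s.t.  A^T y >= c,  y >= 0.

So the dual LP is:
  minimize  4y1 + 10y2 + 15y3 + 22y4
  subject to:
    y1 + 3y3 + 4y4 >= 3
    y2 + y3 + 2y4 >= 6
    y1, y2, y3, y4 >= 0

Solving the primal: x* = (0.5, 10).
  primal value c^T x* = 61.5.
Solving the dual: y* = (0, 4.5, 0, 0.75).
  dual value b^T y* = 61.5.
Strong duality: c^T x* = b^T y*. Confirmed.

61.5


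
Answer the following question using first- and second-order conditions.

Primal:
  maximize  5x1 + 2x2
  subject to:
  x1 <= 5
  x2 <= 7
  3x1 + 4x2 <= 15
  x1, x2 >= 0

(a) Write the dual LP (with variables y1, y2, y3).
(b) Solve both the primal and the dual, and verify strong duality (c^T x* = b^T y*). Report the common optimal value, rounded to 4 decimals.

The standard primal-dual pair for 'max c^T x s.t. A x <= b, x >= 0' is:
  Dual:  min b^T y  s.t.  A^T y >= c,  y >= 0.

So the dual LP is:
  minimize  5y1 + 7y2 + 15y3
  subject to:
    y1 + 3y3 >= 5
    y2 + 4y3 >= 2
    y1, y2, y3 >= 0

Solving the primal: x* = (5, 0).
  primal value c^T x* = 25.
Solving the dual: y* = (3.5, 0, 0.5).
  dual value b^T y* = 25.
Strong duality: c^T x* = b^T y*. Confirmed.

25


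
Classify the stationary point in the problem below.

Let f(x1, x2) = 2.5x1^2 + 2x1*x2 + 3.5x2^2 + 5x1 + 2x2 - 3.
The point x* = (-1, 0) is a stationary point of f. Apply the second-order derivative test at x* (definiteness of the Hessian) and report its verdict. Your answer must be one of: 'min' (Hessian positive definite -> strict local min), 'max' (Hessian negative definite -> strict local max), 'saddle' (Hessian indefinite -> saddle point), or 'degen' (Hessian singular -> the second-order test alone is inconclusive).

Compute the Hessian H = grad^2 f:
  H = [[5, 2], [2, 7]]
Verify stationarity: grad f(x*) = H x* + g = (0, 0).
Eigenvalues of H: 3.7639, 8.2361.
Both eigenvalues > 0, so H is positive definite -> x* is a strict local min.

min


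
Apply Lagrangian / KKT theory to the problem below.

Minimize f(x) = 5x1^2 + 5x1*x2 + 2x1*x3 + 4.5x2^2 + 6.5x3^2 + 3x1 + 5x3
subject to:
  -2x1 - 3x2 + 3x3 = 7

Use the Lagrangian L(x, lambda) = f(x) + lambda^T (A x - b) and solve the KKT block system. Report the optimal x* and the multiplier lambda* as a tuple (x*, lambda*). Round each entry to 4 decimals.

Form the Lagrangian:
  L(x, lambda) = (1/2) x^T Q x + c^T x + lambda^T (A x - b)
Stationarity (grad_x L = 0): Q x + c + A^T lambda = 0.
Primal feasibility: A x = b.

This gives the KKT block system:
  [ Q   A^T ] [ x     ]   [-c ]
  [ A    0  ] [ lambda ] = [ b ]

Solving the linear system:
  x*      = (-0.8316, -1.0139, 0.7651)
  lambda* = (-4.4276)
  f(x*)   = 16.1618

x* = (-0.8316, -1.0139, 0.7651), lambda* = (-4.4276)


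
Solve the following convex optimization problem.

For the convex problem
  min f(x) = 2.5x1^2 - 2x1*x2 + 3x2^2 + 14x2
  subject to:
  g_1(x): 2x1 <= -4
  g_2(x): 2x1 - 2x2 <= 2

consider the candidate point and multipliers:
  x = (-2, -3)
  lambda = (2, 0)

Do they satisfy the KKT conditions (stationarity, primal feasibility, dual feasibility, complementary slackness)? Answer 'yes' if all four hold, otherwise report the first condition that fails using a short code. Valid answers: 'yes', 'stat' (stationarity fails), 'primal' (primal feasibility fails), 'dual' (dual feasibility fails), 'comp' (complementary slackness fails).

Gradient of f: grad f(x) = Q x + c = (-4, 0)
Constraint values g_i(x) = a_i^T x - b_i:
  g_1((-2, -3)) = 0
  g_2((-2, -3)) = 0
Stationarity residual: grad f(x) + sum_i lambda_i a_i = (0, 0)
  -> stationarity OK
Primal feasibility (all g_i <= 0): OK
Dual feasibility (all lambda_i >= 0): OK
Complementary slackness (lambda_i * g_i(x) = 0 for all i): OK

Verdict: yes, KKT holds.

yes


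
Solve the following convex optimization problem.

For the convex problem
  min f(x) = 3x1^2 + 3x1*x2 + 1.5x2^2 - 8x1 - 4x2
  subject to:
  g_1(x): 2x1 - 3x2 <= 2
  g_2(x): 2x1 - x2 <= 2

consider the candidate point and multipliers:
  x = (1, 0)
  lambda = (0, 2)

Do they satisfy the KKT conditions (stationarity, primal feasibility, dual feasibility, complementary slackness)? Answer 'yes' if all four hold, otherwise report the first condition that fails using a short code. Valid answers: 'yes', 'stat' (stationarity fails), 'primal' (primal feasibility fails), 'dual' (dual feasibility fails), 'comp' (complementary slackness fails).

Gradient of f: grad f(x) = Q x + c = (-2, -1)
Constraint values g_i(x) = a_i^T x - b_i:
  g_1((1, 0)) = 0
  g_2((1, 0)) = 0
Stationarity residual: grad f(x) + sum_i lambda_i a_i = (2, -3)
  -> stationarity FAILS
Primal feasibility (all g_i <= 0): OK
Dual feasibility (all lambda_i >= 0): OK
Complementary slackness (lambda_i * g_i(x) = 0 for all i): OK

Verdict: the first failing condition is stationarity -> stat.

stat


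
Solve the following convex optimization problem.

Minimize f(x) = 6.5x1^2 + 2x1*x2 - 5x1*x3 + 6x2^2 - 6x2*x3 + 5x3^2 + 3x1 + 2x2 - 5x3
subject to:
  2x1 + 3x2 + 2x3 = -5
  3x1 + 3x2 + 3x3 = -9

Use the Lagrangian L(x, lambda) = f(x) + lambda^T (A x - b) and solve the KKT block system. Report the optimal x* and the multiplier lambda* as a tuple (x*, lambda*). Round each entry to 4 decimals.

Form the Lagrangian:
  L(x, lambda) = (1/2) x^T Q x + c^T x + lambda^T (A x - b)
Stationarity (grad_x L = 0): Q x + c + A^T lambda = 0.
Primal feasibility: A x = b.

This gives the KKT block system:
  [ Q   A^T ] [ x     ]   [-c ]
  [ A    0  ] [ lambda ] = [ b ]

Solving the linear system:
  x*      = (-2.303, 1, -1.697)
  lambda* = (-36.0303, 29.5051)
  f(x*)   = 44.4848

x* = (-2.303, 1, -1.697), lambda* = (-36.0303, 29.5051)


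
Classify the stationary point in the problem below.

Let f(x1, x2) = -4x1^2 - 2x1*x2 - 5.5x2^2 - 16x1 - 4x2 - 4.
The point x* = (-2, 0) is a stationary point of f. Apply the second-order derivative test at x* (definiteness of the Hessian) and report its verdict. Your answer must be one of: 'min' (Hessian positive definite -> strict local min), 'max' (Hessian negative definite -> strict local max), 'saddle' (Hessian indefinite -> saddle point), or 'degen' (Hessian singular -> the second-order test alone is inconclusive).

Compute the Hessian H = grad^2 f:
  H = [[-8, -2], [-2, -11]]
Verify stationarity: grad f(x*) = H x* + g = (0, 0).
Eigenvalues of H: -12, -7.
Both eigenvalues < 0, so H is negative definite -> x* is a strict local max.

max


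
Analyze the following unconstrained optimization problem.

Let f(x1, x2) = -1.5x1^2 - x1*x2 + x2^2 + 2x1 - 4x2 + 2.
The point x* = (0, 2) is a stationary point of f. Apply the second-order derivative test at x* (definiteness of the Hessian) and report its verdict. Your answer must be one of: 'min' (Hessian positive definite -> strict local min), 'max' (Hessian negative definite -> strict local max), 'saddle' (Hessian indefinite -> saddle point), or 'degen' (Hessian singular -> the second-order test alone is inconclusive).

Compute the Hessian H = grad^2 f:
  H = [[-3, -1], [-1, 2]]
Verify stationarity: grad f(x*) = H x* + g = (0, 0).
Eigenvalues of H: -3.1926, 2.1926.
Eigenvalues have mixed signs, so H is indefinite -> x* is a saddle point.

saddle


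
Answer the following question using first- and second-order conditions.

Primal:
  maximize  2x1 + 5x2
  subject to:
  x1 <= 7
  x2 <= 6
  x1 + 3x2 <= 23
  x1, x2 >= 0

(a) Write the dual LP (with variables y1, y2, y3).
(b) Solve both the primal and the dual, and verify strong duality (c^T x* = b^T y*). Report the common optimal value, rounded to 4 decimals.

The standard primal-dual pair for 'max c^T x s.t. A x <= b, x >= 0' is:
  Dual:  min b^T y  s.t.  A^T y >= c,  y >= 0.

So the dual LP is:
  minimize  7y1 + 6y2 + 23y3
  subject to:
    y1 + y3 >= 2
    y2 + 3y3 >= 5
    y1, y2, y3 >= 0

Solving the primal: x* = (7, 5.3333).
  primal value c^T x* = 40.6667.
Solving the dual: y* = (0.3333, 0, 1.6667).
  dual value b^T y* = 40.6667.
Strong duality: c^T x* = b^T y*. Confirmed.

40.6667


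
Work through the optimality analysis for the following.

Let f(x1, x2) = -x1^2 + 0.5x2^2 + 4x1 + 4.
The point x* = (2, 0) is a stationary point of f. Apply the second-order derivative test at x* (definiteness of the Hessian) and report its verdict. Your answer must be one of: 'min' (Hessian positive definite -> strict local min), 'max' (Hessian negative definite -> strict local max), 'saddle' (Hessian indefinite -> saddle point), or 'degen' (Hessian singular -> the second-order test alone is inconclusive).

Compute the Hessian H = grad^2 f:
  H = [[-2, 0], [0, 1]]
Verify stationarity: grad f(x*) = H x* + g = (0, 0).
Eigenvalues of H: -2, 1.
Eigenvalues have mixed signs, so H is indefinite -> x* is a saddle point.

saddle


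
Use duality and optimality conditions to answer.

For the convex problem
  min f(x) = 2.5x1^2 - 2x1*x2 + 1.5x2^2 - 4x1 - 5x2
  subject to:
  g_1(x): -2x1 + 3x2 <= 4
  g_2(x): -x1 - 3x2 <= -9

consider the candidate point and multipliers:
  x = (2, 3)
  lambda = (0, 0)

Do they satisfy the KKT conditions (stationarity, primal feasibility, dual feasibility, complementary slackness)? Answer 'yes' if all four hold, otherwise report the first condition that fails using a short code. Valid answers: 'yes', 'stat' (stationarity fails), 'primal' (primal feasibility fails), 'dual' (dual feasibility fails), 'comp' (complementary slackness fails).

Gradient of f: grad f(x) = Q x + c = (0, 0)
Constraint values g_i(x) = a_i^T x - b_i:
  g_1((2, 3)) = 1
  g_2((2, 3)) = -2
Stationarity residual: grad f(x) + sum_i lambda_i a_i = (0, 0)
  -> stationarity OK
Primal feasibility (all g_i <= 0): FAILS
Dual feasibility (all lambda_i >= 0): OK
Complementary slackness (lambda_i * g_i(x) = 0 for all i): OK

Verdict: the first failing condition is primal_feasibility -> primal.

primal


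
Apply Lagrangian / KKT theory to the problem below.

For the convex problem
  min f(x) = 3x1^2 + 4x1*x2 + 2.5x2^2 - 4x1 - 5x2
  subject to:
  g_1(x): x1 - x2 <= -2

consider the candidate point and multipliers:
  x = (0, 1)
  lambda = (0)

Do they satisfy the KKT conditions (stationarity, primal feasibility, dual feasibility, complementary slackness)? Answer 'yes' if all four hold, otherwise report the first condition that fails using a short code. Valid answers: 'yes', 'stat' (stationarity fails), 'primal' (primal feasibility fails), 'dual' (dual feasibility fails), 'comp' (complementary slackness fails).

Gradient of f: grad f(x) = Q x + c = (0, 0)
Constraint values g_i(x) = a_i^T x - b_i:
  g_1((0, 1)) = 1
Stationarity residual: grad f(x) + sum_i lambda_i a_i = (0, 0)
  -> stationarity OK
Primal feasibility (all g_i <= 0): FAILS
Dual feasibility (all lambda_i >= 0): OK
Complementary slackness (lambda_i * g_i(x) = 0 for all i): OK

Verdict: the first failing condition is primal_feasibility -> primal.

primal


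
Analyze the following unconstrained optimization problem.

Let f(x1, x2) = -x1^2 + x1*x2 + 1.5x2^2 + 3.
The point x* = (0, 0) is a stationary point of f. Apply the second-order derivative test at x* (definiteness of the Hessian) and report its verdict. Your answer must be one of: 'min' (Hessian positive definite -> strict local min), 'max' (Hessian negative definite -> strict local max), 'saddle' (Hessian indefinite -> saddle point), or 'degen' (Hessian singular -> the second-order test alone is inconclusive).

Compute the Hessian H = grad^2 f:
  H = [[-2, 1], [1, 3]]
Verify stationarity: grad f(x*) = H x* + g = (0, 0).
Eigenvalues of H: -2.1926, 3.1926.
Eigenvalues have mixed signs, so H is indefinite -> x* is a saddle point.

saddle


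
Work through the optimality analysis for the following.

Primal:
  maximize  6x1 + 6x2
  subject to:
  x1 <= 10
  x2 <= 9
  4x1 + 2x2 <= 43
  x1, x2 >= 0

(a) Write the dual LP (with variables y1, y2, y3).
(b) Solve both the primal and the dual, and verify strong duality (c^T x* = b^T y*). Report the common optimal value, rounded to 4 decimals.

The standard primal-dual pair for 'max c^T x s.t. A x <= b, x >= 0' is:
  Dual:  min b^T y  s.t.  A^T y >= c,  y >= 0.

So the dual LP is:
  minimize  10y1 + 9y2 + 43y3
  subject to:
    y1 + 4y3 >= 6
    y2 + 2y3 >= 6
    y1, y2, y3 >= 0

Solving the primal: x* = (6.25, 9).
  primal value c^T x* = 91.5.
Solving the dual: y* = (0, 3, 1.5).
  dual value b^T y* = 91.5.
Strong duality: c^T x* = b^T y*. Confirmed.

91.5


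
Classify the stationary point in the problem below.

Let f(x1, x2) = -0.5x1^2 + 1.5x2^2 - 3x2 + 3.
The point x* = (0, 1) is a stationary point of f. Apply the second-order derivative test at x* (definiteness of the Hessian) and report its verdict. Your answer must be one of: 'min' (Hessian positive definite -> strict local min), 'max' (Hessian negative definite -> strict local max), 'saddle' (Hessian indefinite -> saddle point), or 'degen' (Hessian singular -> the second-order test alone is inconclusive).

Compute the Hessian H = grad^2 f:
  H = [[-1, 0], [0, 3]]
Verify stationarity: grad f(x*) = H x* + g = (0, 0).
Eigenvalues of H: -1, 3.
Eigenvalues have mixed signs, so H is indefinite -> x* is a saddle point.

saddle


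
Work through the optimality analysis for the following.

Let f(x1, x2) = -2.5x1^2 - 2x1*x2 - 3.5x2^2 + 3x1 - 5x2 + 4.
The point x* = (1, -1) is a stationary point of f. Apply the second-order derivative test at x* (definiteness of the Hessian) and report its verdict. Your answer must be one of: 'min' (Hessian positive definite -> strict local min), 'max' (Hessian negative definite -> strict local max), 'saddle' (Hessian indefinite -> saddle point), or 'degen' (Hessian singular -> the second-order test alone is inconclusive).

Compute the Hessian H = grad^2 f:
  H = [[-5, -2], [-2, -7]]
Verify stationarity: grad f(x*) = H x* + g = (0, 0).
Eigenvalues of H: -8.2361, -3.7639.
Both eigenvalues < 0, so H is negative definite -> x* is a strict local max.

max


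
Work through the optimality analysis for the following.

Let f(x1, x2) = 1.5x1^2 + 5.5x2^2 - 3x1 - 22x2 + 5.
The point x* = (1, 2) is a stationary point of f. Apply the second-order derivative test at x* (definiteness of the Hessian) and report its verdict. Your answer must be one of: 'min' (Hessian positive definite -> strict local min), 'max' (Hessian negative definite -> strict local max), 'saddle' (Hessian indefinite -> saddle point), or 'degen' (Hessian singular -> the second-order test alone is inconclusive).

Compute the Hessian H = grad^2 f:
  H = [[3, 0], [0, 11]]
Verify stationarity: grad f(x*) = H x* + g = (0, 0).
Eigenvalues of H: 3, 11.
Both eigenvalues > 0, so H is positive definite -> x* is a strict local min.

min


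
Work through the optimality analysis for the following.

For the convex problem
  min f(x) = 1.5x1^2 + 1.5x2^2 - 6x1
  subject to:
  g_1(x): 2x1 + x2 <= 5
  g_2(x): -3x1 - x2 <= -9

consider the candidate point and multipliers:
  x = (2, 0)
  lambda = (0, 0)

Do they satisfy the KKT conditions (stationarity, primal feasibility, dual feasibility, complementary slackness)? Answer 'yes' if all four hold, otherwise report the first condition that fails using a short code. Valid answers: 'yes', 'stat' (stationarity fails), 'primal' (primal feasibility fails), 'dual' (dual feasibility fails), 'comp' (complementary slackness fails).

Gradient of f: grad f(x) = Q x + c = (0, 0)
Constraint values g_i(x) = a_i^T x - b_i:
  g_1((2, 0)) = -1
  g_2((2, 0)) = 3
Stationarity residual: grad f(x) + sum_i lambda_i a_i = (0, 0)
  -> stationarity OK
Primal feasibility (all g_i <= 0): FAILS
Dual feasibility (all lambda_i >= 0): OK
Complementary slackness (lambda_i * g_i(x) = 0 for all i): OK

Verdict: the first failing condition is primal_feasibility -> primal.

primal


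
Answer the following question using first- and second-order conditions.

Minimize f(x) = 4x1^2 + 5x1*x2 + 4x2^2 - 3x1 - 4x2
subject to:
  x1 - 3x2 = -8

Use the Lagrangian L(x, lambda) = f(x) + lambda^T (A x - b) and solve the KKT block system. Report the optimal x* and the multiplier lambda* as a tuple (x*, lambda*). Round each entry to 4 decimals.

Form the Lagrangian:
  L(x, lambda) = (1/2) x^T Q x + c^T x + lambda^T (A x - b)
Stationarity (grad_x L = 0): Q x + c + A^T lambda = 0.
Primal feasibility: A x = b.

This gives the KKT block system:
  [ Q   A^T ] [ x     ]   [-c ]
  [ A    0  ] [ lambda ] = [ b ]

Solving the linear system:
  x*      = (-1.3182, 2.2273)
  lambda* = (2.4091)
  f(x*)   = 7.1591

x* = (-1.3182, 2.2273), lambda* = (2.4091)


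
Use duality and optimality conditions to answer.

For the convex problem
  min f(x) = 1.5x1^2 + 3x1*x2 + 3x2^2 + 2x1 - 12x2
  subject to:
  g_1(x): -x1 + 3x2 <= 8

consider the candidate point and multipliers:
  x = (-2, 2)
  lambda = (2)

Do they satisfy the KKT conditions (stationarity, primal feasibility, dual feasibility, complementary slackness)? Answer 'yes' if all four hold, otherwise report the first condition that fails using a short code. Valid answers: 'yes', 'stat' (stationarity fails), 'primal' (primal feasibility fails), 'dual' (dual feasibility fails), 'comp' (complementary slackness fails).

Gradient of f: grad f(x) = Q x + c = (2, -6)
Constraint values g_i(x) = a_i^T x - b_i:
  g_1((-2, 2)) = 0
Stationarity residual: grad f(x) + sum_i lambda_i a_i = (0, 0)
  -> stationarity OK
Primal feasibility (all g_i <= 0): OK
Dual feasibility (all lambda_i >= 0): OK
Complementary slackness (lambda_i * g_i(x) = 0 for all i): OK

Verdict: yes, KKT holds.

yes


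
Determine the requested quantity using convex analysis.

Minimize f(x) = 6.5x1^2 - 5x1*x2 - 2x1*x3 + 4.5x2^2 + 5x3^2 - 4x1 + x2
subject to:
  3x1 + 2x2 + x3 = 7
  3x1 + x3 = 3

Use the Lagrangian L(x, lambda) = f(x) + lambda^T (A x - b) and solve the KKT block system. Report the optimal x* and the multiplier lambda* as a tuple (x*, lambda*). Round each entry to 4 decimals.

Form the Lagrangian:
  L(x, lambda) = (1/2) x^T Q x + c^T x + lambda^T (A x - b)
Stationarity (grad_x L = 0): Q x + c + A^T lambda = 0.
Primal feasibility: A x = b.

This gives the KKT block system:
  [ Q   A^T ] [ x     ]   [-c ]
  [ A    0  ] [ lambda ] = [ b ]

Solving the linear system:
  x*      = (0.9565, 2, 0.1304)
  lambda* = (-7.1087, 7.7174)
  f(x*)   = 12.3913

x* = (0.9565, 2, 0.1304), lambda* = (-7.1087, 7.7174)


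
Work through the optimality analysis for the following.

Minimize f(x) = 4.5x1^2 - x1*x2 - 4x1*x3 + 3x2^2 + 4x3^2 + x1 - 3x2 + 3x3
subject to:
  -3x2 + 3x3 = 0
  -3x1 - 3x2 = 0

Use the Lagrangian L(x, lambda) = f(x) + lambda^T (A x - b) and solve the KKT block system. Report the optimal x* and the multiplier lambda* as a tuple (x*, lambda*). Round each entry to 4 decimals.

Form the Lagrangian:
  L(x, lambda) = (1/2) x^T Q x + c^T x + lambda^T (A x - b)
Stationarity (grad_x L = 0): Q x + c + A^T lambda = 0.
Primal feasibility: A x = b.

This gives the KKT block system:
  [ Q   A^T ] [ x     ]   [-c ]
  [ A    0  ] [ lambda ] = [ b ]

Solving the linear system:
  x*      = (-0.0303, 0.0303, 0.0303)
  lambda* = (-1.1212, 0.1919)
  f(x*)   = -0.0152

x* = (-0.0303, 0.0303, 0.0303), lambda* = (-1.1212, 0.1919)


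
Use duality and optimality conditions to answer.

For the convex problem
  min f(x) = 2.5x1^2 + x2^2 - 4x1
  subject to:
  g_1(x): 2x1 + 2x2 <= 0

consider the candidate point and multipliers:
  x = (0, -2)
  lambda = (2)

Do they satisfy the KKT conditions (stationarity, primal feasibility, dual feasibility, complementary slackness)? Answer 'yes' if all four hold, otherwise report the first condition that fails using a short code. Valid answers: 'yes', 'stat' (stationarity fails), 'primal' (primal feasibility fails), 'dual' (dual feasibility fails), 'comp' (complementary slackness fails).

Gradient of f: grad f(x) = Q x + c = (-4, -4)
Constraint values g_i(x) = a_i^T x - b_i:
  g_1((0, -2)) = -4
Stationarity residual: grad f(x) + sum_i lambda_i a_i = (0, 0)
  -> stationarity OK
Primal feasibility (all g_i <= 0): OK
Dual feasibility (all lambda_i >= 0): OK
Complementary slackness (lambda_i * g_i(x) = 0 for all i): FAILS

Verdict: the first failing condition is complementary_slackness -> comp.

comp


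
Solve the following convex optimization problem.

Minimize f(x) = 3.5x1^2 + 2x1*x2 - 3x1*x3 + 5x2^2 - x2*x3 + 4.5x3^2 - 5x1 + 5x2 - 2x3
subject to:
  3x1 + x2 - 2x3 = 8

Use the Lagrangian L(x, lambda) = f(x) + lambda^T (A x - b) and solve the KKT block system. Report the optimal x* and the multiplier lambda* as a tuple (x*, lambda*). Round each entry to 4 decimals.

Form the Lagrangian:
  L(x, lambda) = (1/2) x^T Q x + c^T x + lambda^T (A x - b)
Stationarity (grad_x L = 0): Q x + c + A^T lambda = 0.
Primal feasibility: A x = b.

This gives the KKT block system:
  [ Q   A^T ] [ x     ]   [-c ]
  [ A    0  ] [ lambda ] = [ b ]

Solving the linear system:
  x*      = (2.9318, -0.6096, 0.0929)
  lambda* = (-4.6749)
  f(x*)   = 9.7533

x* = (2.9318, -0.6096, 0.0929), lambda* = (-4.6749)


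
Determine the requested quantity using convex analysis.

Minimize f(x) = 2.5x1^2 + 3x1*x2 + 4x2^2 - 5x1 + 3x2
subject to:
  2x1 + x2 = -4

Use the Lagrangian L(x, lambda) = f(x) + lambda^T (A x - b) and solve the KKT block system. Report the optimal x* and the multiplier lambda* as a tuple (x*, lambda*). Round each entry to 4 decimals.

Form the Lagrangian:
  L(x, lambda) = (1/2) x^T Q x + c^T x + lambda^T (A x - b)
Stationarity (grad_x L = 0): Q x + c + A^T lambda = 0.
Primal feasibility: A x = b.

This gives the KKT block system:
  [ Q   A^T ] [ x     ]   [-c ]
  [ A    0  ] [ lambda ] = [ b ]

Solving the linear system:
  x*      = (-1.64, -0.72)
  lambda* = (7.68)
  f(x*)   = 18.38

x* = (-1.64, -0.72), lambda* = (7.68)


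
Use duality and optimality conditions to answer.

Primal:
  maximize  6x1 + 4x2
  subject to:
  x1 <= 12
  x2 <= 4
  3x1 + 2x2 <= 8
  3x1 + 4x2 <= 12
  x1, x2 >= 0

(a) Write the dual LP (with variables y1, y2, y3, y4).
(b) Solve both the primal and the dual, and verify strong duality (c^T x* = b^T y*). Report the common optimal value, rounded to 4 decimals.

The standard primal-dual pair for 'max c^T x s.t. A x <= b, x >= 0' is:
  Dual:  min b^T y  s.t.  A^T y >= c,  y >= 0.

So the dual LP is:
  minimize  12y1 + 4y2 + 8y3 + 12y4
  subject to:
    y1 + 3y3 + 3y4 >= 6
    y2 + 2y3 + 4y4 >= 4
    y1, y2, y3, y4 >= 0

Solving the primal: x* = (2.6667, 0).
  primal value c^T x* = 16.
Solving the dual: y* = (0, 0, 2, 0).
  dual value b^T y* = 16.
Strong duality: c^T x* = b^T y*. Confirmed.

16


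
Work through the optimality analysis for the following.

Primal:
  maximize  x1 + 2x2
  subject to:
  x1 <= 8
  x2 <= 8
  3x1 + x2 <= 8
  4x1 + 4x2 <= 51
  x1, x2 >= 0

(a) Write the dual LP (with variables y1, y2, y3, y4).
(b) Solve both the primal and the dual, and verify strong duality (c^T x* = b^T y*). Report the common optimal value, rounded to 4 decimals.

The standard primal-dual pair for 'max c^T x s.t. A x <= b, x >= 0' is:
  Dual:  min b^T y  s.t.  A^T y >= c,  y >= 0.

So the dual LP is:
  minimize  8y1 + 8y2 + 8y3 + 51y4
  subject to:
    y1 + 3y3 + 4y4 >= 1
    y2 + y3 + 4y4 >= 2
    y1, y2, y3, y4 >= 0

Solving the primal: x* = (0, 8).
  primal value c^T x* = 16.
Solving the dual: y* = (0, 1.6667, 0.3333, 0).
  dual value b^T y* = 16.
Strong duality: c^T x* = b^T y*. Confirmed.

16


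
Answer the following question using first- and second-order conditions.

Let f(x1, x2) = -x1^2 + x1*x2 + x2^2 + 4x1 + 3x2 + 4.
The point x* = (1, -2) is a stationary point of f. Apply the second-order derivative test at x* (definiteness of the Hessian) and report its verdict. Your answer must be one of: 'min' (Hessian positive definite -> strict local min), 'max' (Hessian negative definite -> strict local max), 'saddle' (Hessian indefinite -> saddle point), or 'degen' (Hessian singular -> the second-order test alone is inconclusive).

Compute the Hessian H = grad^2 f:
  H = [[-2, 1], [1, 2]]
Verify stationarity: grad f(x*) = H x* + g = (0, 0).
Eigenvalues of H: -2.2361, 2.2361.
Eigenvalues have mixed signs, so H is indefinite -> x* is a saddle point.

saddle


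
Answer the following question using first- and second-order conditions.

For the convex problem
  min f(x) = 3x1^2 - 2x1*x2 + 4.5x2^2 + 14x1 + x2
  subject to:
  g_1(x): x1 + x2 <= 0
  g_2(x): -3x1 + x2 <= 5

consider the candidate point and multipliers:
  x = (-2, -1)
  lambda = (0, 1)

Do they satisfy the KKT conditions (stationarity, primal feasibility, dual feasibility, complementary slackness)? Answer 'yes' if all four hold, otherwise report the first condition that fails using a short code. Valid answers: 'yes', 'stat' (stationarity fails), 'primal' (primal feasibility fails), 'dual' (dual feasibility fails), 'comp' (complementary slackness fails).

Gradient of f: grad f(x) = Q x + c = (4, -4)
Constraint values g_i(x) = a_i^T x - b_i:
  g_1((-2, -1)) = -3
  g_2((-2, -1)) = 0
Stationarity residual: grad f(x) + sum_i lambda_i a_i = (1, -3)
  -> stationarity FAILS
Primal feasibility (all g_i <= 0): OK
Dual feasibility (all lambda_i >= 0): OK
Complementary slackness (lambda_i * g_i(x) = 0 for all i): OK

Verdict: the first failing condition is stationarity -> stat.

stat


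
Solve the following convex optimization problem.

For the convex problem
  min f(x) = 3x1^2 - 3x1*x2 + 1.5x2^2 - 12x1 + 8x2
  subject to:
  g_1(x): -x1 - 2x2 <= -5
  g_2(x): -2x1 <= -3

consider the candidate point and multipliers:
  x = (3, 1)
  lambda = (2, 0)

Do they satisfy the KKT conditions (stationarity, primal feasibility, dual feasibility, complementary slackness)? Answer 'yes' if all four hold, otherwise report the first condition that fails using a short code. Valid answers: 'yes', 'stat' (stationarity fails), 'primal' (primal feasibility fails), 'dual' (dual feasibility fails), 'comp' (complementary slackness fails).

Gradient of f: grad f(x) = Q x + c = (3, 2)
Constraint values g_i(x) = a_i^T x - b_i:
  g_1((3, 1)) = 0
  g_2((3, 1)) = -3
Stationarity residual: grad f(x) + sum_i lambda_i a_i = (1, -2)
  -> stationarity FAILS
Primal feasibility (all g_i <= 0): OK
Dual feasibility (all lambda_i >= 0): OK
Complementary slackness (lambda_i * g_i(x) = 0 for all i): OK

Verdict: the first failing condition is stationarity -> stat.

stat


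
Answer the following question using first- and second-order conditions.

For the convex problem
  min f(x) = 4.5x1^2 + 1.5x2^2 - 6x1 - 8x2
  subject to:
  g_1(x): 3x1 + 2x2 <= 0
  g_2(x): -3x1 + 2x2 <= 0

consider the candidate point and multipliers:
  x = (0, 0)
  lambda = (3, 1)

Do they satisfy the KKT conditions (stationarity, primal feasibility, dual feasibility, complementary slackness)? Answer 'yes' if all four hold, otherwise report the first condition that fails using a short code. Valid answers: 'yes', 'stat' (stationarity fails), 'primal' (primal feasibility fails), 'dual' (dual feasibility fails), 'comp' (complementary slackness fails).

Gradient of f: grad f(x) = Q x + c = (-6, -8)
Constraint values g_i(x) = a_i^T x - b_i:
  g_1((0, 0)) = 0
  g_2((0, 0)) = 0
Stationarity residual: grad f(x) + sum_i lambda_i a_i = (0, 0)
  -> stationarity OK
Primal feasibility (all g_i <= 0): OK
Dual feasibility (all lambda_i >= 0): OK
Complementary slackness (lambda_i * g_i(x) = 0 for all i): OK

Verdict: yes, KKT holds.

yes


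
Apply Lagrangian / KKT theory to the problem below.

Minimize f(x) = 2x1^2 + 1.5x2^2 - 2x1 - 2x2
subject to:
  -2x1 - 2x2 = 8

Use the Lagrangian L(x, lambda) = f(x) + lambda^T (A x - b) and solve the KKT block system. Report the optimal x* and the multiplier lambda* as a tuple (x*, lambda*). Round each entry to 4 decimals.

Form the Lagrangian:
  L(x, lambda) = (1/2) x^T Q x + c^T x + lambda^T (A x - b)
Stationarity (grad_x L = 0): Q x + c + A^T lambda = 0.
Primal feasibility: A x = b.

This gives the KKT block system:
  [ Q   A^T ] [ x     ]   [-c ]
  [ A    0  ] [ lambda ] = [ b ]

Solving the linear system:
  x*      = (-1.7143, -2.2857)
  lambda* = (-4.4286)
  f(x*)   = 21.7143

x* = (-1.7143, -2.2857), lambda* = (-4.4286)


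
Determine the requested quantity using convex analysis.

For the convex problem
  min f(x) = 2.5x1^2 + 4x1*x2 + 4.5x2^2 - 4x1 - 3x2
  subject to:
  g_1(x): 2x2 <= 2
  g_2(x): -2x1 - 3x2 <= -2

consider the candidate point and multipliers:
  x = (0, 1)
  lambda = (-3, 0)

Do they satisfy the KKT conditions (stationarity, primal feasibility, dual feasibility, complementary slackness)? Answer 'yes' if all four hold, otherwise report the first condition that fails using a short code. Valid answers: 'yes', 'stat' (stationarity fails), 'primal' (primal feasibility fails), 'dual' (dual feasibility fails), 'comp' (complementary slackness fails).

Gradient of f: grad f(x) = Q x + c = (0, 6)
Constraint values g_i(x) = a_i^T x - b_i:
  g_1((0, 1)) = 0
  g_2((0, 1)) = -1
Stationarity residual: grad f(x) + sum_i lambda_i a_i = (0, 0)
  -> stationarity OK
Primal feasibility (all g_i <= 0): OK
Dual feasibility (all lambda_i >= 0): FAILS
Complementary slackness (lambda_i * g_i(x) = 0 for all i): OK

Verdict: the first failing condition is dual_feasibility -> dual.

dual


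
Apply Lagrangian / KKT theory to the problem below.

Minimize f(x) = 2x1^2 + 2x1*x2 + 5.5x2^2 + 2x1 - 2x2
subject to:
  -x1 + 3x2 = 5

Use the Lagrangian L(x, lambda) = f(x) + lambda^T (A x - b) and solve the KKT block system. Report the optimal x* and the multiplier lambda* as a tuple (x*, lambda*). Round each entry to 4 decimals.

Form the Lagrangian:
  L(x, lambda) = (1/2) x^T Q x + c^T x + lambda^T (A x - b)
Stationarity (grad_x L = 0): Q x + c + A^T lambda = 0.
Primal feasibility: A x = b.

This gives the KKT block system:
  [ Q   A^T ] [ x     ]   [-c ]
  [ A    0  ] [ lambda ] = [ b ]

Solving the linear system:
  x*      = (-1.6441, 1.1186)
  lambda* = (-2.339)
  f(x*)   = 3.0847

x* = (-1.6441, 1.1186), lambda* = (-2.339)


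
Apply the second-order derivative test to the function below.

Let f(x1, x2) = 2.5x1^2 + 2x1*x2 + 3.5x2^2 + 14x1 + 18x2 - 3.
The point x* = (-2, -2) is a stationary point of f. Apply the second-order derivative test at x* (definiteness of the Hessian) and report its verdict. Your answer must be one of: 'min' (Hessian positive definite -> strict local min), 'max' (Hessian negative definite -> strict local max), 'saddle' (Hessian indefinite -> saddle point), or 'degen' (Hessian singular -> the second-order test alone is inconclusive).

Compute the Hessian H = grad^2 f:
  H = [[5, 2], [2, 7]]
Verify stationarity: grad f(x*) = H x* + g = (0, 0).
Eigenvalues of H: 3.7639, 8.2361.
Both eigenvalues > 0, so H is positive definite -> x* is a strict local min.

min


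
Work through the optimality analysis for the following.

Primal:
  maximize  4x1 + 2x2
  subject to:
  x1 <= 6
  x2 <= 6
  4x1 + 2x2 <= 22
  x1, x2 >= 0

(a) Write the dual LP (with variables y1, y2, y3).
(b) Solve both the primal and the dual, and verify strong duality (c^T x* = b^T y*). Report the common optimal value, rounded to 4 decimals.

The standard primal-dual pair for 'max c^T x s.t. A x <= b, x >= 0' is:
  Dual:  min b^T y  s.t.  A^T y >= c,  y >= 0.

So the dual LP is:
  minimize  6y1 + 6y2 + 22y3
  subject to:
    y1 + 4y3 >= 4
    y2 + 2y3 >= 2
    y1, y2, y3 >= 0

Solving the primal: x* = (5.5, 0).
  primal value c^T x* = 22.
Solving the dual: y* = (0, 0, 1).
  dual value b^T y* = 22.
Strong duality: c^T x* = b^T y*. Confirmed.

22


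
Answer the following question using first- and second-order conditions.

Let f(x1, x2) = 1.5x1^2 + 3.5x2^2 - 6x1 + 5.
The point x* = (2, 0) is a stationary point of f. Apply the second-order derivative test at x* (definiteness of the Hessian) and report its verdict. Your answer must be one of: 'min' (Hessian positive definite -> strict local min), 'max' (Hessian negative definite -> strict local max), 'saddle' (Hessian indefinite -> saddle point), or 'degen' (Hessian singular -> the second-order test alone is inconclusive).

Compute the Hessian H = grad^2 f:
  H = [[3, 0], [0, 7]]
Verify stationarity: grad f(x*) = H x* + g = (0, 0).
Eigenvalues of H: 3, 7.
Both eigenvalues > 0, so H is positive definite -> x* is a strict local min.

min


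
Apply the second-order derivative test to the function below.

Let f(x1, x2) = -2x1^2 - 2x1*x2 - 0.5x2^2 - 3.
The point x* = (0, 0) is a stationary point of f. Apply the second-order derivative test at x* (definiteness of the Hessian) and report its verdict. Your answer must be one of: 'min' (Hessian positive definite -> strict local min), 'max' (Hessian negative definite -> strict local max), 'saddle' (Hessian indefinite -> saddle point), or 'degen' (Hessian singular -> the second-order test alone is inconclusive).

Compute the Hessian H = grad^2 f:
  H = [[-4, -2], [-2, -1]]
Verify stationarity: grad f(x*) = H x* + g = (0, 0).
Eigenvalues of H: -5, 0.
H has a zero eigenvalue (singular; negative semidefinite but not definite), so H is neither positive definite, negative definite, nor indefinite. The second-order test alone is inconclusive -> degen.
(Indeed, f is constant along the null direction of H through x*, so x* is not a strict local extremum.)

degen


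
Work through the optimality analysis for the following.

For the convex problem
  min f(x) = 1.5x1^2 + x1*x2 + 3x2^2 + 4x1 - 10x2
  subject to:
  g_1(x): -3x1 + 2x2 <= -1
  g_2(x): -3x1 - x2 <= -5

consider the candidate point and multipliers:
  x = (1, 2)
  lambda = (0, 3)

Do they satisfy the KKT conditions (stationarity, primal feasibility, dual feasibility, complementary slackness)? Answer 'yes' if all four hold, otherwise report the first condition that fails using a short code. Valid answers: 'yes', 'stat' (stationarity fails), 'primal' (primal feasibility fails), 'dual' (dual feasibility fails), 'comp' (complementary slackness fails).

Gradient of f: grad f(x) = Q x + c = (9, 3)
Constraint values g_i(x) = a_i^T x - b_i:
  g_1((1, 2)) = 2
  g_2((1, 2)) = 0
Stationarity residual: grad f(x) + sum_i lambda_i a_i = (0, 0)
  -> stationarity OK
Primal feasibility (all g_i <= 0): FAILS
Dual feasibility (all lambda_i >= 0): OK
Complementary slackness (lambda_i * g_i(x) = 0 for all i): OK

Verdict: the first failing condition is primal_feasibility -> primal.

primal


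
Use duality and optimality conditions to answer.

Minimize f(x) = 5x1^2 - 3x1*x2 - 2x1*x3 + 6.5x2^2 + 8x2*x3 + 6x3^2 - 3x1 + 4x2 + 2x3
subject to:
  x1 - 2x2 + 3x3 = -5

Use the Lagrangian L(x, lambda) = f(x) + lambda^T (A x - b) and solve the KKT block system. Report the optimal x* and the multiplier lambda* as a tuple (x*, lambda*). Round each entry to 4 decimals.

Form the Lagrangian:
  L(x, lambda) = (1/2) x^T Q x + c^T x + lambda^T (A x - b)
Stationarity (grad_x L = 0): Q x + c + A^T lambda = 0.
Primal feasibility: A x = b.

This gives the KKT block system:
  [ Q   A^T ] [ x     ]   [-c ]
  [ A    0  ] [ lambda ] = [ b ]

Solving the linear system:
  x*      = (0.0824, 0.7631, -1.1854)
  lambda* = (2.0949)
  f(x*)   = 5.4546

x* = (0.0824, 0.7631, -1.1854), lambda* = (2.0949)


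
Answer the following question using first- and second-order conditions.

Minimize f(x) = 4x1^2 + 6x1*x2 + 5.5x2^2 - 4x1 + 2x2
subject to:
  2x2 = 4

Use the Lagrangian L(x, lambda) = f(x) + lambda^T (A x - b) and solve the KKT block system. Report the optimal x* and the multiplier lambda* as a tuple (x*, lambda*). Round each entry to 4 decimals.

Form the Lagrangian:
  L(x, lambda) = (1/2) x^T Q x + c^T x + lambda^T (A x - b)
Stationarity (grad_x L = 0): Q x + c + A^T lambda = 0.
Primal feasibility: A x = b.

This gives the KKT block system:
  [ Q   A^T ] [ x     ]   [-c ]
  [ A    0  ] [ lambda ] = [ b ]

Solving the linear system:
  x*      = (-1, 2)
  lambda* = (-9)
  f(x*)   = 22

x* = (-1, 2), lambda* = (-9)


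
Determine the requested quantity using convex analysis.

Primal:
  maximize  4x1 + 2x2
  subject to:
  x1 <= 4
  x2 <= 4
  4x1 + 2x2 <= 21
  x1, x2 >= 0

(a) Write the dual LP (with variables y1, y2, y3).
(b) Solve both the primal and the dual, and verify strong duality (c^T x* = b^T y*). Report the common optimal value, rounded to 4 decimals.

The standard primal-dual pair for 'max c^T x s.t. A x <= b, x >= 0' is:
  Dual:  min b^T y  s.t.  A^T y >= c,  y >= 0.

So the dual LP is:
  minimize  4y1 + 4y2 + 21y3
  subject to:
    y1 + 4y3 >= 4
    y2 + 2y3 >= 2
    y1, y2, y3 >= 0

Solving the primal: x* = (3.25, 4).
  primal value c^T x* = 21.
Solving the dual: y* = (0, 0, 1).
  dual value b^T y* = 21.
Strong duality: c^T x* = b^T y*. Confirmed.

21


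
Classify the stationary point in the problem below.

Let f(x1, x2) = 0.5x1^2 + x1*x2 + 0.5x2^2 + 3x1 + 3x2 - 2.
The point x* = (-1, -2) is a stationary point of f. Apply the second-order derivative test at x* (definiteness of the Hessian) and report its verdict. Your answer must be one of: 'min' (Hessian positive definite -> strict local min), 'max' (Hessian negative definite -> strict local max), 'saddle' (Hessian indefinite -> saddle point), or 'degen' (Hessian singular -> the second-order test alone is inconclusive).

Compute the Hessian H = grad^2 f:
  H = [[1, 1], [1, 1]]
Verify stationarity: grad f(x*) = H x* + g = (0, 0).
Eigenvalues of H: 0, 2.
H has a zero eigenvalue (singular; positive semidefinite but not definite), so H is neither positive definite, negative definite, nor indefinite. The second-order test alone is inconclusive -> degen.
(Indeed, f is constant along the null direction of H through x*, so x* is not a strict local extremum.)

degen


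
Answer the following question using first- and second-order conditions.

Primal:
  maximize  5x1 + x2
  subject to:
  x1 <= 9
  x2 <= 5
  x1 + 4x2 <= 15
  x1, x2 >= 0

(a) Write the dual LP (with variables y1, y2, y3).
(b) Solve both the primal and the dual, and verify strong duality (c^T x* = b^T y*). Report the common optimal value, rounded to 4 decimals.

The standard primal-dual pair for 'max c^T x s.t. A x <= b, x >= 0' is:
  Dual:  min b^T y  s.t.  A^T y >= c,  y >= 0.

So the dual LP is:
  minimize  9y1 + 5y2 + 15y3
  subject to:
    y1 + y3 >= 5
    y2 + 4y3 >= 1
    y1, y2, y3 >= 0

Solving the primal: x* = (9, 1.5).
  primal value c^T x* = 46.5.
Solving the dual: y* = (4.75, 0, 0.25).
  dual value b^T y* = 46.5.
Strong duality: c^T x* = b^T y*. Confirmed.

46.5


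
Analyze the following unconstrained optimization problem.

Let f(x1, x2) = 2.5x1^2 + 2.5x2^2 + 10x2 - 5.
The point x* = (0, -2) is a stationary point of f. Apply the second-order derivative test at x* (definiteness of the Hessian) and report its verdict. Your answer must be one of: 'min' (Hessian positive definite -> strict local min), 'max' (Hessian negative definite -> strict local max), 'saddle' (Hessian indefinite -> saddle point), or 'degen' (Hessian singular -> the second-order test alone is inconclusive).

Compute the Hessian H = grad^2 f:
  H = [[5, 0], [0, 5]]
Verify stationarity: grad f(x*) = H x* + g = (0, 0).
Eigenvalues of H: 5, 5.
Both eigenvalues > 0, so H is positive definite -> x* is a strict local min.

min
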